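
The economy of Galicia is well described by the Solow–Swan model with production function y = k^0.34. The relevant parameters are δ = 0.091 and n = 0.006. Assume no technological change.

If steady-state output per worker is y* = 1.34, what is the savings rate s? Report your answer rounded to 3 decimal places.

s ≈ 0.171

Steady state requires s·f(k) = (n + δ)·k, i.e. s·k^α = (n + δ)·k.
Since y* = [s/(n + δ)]^(α/(1−α)), we have s/(n + δ) = (y*)^((1−α)/α) = 1.34^1.9412 = 1.7650.
Therefore s = 1.7650 × (n + δ) = 1.7650 × 0.097 = 0.1712.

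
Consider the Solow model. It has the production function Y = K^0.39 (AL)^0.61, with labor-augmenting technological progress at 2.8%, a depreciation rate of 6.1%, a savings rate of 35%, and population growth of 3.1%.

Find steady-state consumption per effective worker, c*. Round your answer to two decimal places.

c* = 1.29

At the steady state, Δk = 0, so s·k^α = (n + g + δ)·k.
Dividing both sides by k: k^(1−α) = s / (n + g + δ).
k^0.61 = 0.35 / (0.031 + 0.028 + 0.061) = 0.35 / 0.120 = 2.9167
k* = 2.9167^(1/0.61) ≈ 5.7825
y* = (k*)^α = 5.7825^0.39 ≈ 1.9826
c* = (1 − s)·y* = (1 − 0.35) × 1.9826 ≈ 1.2887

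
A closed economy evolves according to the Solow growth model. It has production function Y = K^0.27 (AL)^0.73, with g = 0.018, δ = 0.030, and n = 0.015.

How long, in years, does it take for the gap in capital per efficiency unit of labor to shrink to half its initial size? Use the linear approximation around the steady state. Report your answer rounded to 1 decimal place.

Near the steady state the convergence rate is λ = (1 − α)(n + g + δ).
λ = (1 − 0.27) × 0.063 = 0.73 × 0.063 = 0.04599
Half-life = ln 2 / λ = 0.6931 / 0.04599 ≈ 15.07 years

about 15.1 years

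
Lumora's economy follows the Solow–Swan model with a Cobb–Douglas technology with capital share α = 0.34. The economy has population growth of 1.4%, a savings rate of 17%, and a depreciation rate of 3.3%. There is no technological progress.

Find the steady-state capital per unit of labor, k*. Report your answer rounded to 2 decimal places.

k* ≈ 7.01

Steady state requires s·f(k) = (n + δ)·k, i.e. s·k^α = (n + δ)·k.
Dividing both sides by k: k^(1−α) = s / (n + δ).
k^0.66 = 0.17 / (0.014 + 0.033) = 0.17 / 0.047 = 3.6170
k* = 3.6170^(1/0.66) ≈ 7.0143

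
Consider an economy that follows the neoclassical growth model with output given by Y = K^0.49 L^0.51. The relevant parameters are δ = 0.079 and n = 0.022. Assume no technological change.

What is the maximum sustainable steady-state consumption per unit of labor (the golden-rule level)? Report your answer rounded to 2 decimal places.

c_gold ≈ 2.33

At the golden rule, f'(k) = n + δ, so α·k^(α−1) = n + δ and k_gold = (α/(n + δ))^(1/(1−α)).
k_gold = (0.49/0.101)^(1/0.51) = 4.8515^1.9608 ≈ 22.1241
c_gold = f(k_gold) − (n + δ)·k_gold = 4.5602 − 0.101×22.1241 ≈ 2.3257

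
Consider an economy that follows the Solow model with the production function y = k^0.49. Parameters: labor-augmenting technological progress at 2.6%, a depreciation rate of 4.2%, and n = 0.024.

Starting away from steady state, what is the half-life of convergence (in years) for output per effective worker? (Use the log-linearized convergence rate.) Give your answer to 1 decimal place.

Near the steady state the convergence rate is λ = (1 − α)(n + g + δ).
λ = (1 − 0.49) × 0.092 = 0.51 × 0.092 = 0.04692
Half-life = ln 2 / λ = 0.6931 / 0.04692 ≈ 14.77 years

about 14.8 years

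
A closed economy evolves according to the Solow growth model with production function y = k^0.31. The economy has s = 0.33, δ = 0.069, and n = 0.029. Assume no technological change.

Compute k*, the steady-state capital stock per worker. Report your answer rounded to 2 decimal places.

At the steady state, Δk = 0, so s·k^α = (n + δ)·k.
Dividing both sides by k: k^(1−α) = s / (n + δ).
k^0.69 = 0.33 / (0.029 + 0.069) = 0.33 / 0.098 = 3.3673
k* = 3.3673^(1/0.69) ≈ 5.8100

k* = 5.81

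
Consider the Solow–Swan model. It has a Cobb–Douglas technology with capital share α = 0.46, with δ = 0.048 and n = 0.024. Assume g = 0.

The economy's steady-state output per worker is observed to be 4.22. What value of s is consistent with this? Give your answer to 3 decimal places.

In steady state, investment equals break-even investment: s·k^α = (n + δ)·k.
Since y* = [s/(n + δ)]^(α/(1−α)), we have s/(n + δ) = (y*)^((1−α)/α) = 4.22^1.1739 = 5.4207.
Therefore s = 5.4207 × (n + δ) = 5.4207 × 0.072 = 0.3903.

s ≈ 0.390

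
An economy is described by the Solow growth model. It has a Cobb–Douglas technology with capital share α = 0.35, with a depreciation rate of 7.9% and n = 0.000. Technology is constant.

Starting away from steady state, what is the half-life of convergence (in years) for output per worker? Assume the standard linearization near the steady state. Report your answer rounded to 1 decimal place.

half-life ≈ 13.5 years

Near the steady state the convergence rate is λ = (1 − α)(n + δ).
λ = (1 − 0.35) × 0.079 = 0.65 × 0.079 = 0.05135
Half-life = ln 2 / λ = 0.6931 / 0.05135 ≈ 13.50 years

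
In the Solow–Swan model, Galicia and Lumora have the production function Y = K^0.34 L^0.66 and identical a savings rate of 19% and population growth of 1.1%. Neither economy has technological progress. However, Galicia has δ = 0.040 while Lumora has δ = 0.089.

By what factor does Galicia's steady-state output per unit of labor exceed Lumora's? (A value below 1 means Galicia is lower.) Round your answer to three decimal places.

Steady-state y* = [s/(n + δ)]^(α/(1−α)), so the ratio is [ (s_G/(n + δ)_G) / (s_L/(n + δ)_L) ]^0.5152.
s_G/(n + δ)_G = 0.19/0.051 = 3.7255; s_L/(n + δ)_L = 0.19/0.100 = 1.9000.
Ratio = (3.7255/1.9000)^0.5152 = 1.9608^0.5152 ≈ 1.4147

ratio ≈ 1.415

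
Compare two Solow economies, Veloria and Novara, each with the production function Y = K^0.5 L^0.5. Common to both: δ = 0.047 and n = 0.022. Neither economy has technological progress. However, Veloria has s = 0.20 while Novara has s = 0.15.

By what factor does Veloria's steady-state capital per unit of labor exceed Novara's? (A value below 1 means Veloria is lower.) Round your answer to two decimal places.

ratio ≈ 1.78

Steady-state k* = [s/(n + δ)]^(1/(1−α)), so the ratio is [ (s_V/(n + δ)_V) / (s_N/(n + δ)_N) ]^2.
s_V/(n + δ)_V = 0.20/0.069 = 2.8986; s_N/(n + δ)_N = 0.15/0.069 = 2.1739.
Ratio = (2.8986/2.1739)^2 = 1.3334^2 ≈ 1.7780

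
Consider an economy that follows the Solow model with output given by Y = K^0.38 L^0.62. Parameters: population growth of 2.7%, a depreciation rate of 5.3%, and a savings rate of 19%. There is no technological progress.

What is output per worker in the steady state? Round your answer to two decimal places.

At the steady state, Δk = 0, so s·k^α = (n + δ)·k.
Rearranging, k^(1−α) = s / (n + δ).
k^0.62 = 0.19 / (0.027 + 0.053) = 0.19 / 0.080 = 2.3750
k* = 2.3750^(1/0.62) ≈ 4.0356
y* = (k*)^α = 4.0356^0.38 ≈ 1.6992

y* = 1.70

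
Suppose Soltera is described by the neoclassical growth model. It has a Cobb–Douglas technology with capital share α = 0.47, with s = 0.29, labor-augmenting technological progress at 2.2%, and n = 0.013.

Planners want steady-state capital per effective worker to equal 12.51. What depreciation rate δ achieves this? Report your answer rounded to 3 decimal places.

δ ≈ 0.041

Steady state requires s·f(k) = (n + g + δ)·k, i.e. s·k^α = (n + g + δ)·k.
So s / (n + g + δ) = (k*)^(1−α) = 12.51^0.53 = 3.8155.
Therefore n + g + δ = s / 3.8155 = 0.29 / 3.8155 = 0.0760, so δ = 0.0760 − 0.035 = 0.0410.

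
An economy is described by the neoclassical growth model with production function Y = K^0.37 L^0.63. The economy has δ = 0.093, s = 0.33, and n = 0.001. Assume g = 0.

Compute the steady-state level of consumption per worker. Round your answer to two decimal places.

c* ≈ 1.40

In steady state, investment equals break-even investment: s·k^α = (n + δ)·k.
Rearranging, k^(1−α) = s / (n + δ).
k^0.63 = 0.33 / (0.001 + 0.093) = 0.33 / 0.094 = 3.5106
k* = 3.5106^(1/0.63) ≈ 7.3398
y* = (k*)^α = 7.3398^0.37 ≈ 2.0908
c* = (1 − s)·y* = (1 − 0.33) × 2.0908 ≈ 1.4008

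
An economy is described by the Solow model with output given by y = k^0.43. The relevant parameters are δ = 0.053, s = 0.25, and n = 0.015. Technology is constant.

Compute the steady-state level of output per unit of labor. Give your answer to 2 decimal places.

y* = 2.67

In steady state, investment equals break-even investment: s·k^α = (n + δ)·k.
Rearranging, k^(1−α) = s / (n + δ).
k^0.57 = 0.25 / (0.015 + 0.053) = 0.25 / 0.068 = 3.6765
k* = 3.6765^(1/0.57) ≈ 9.8173
y* = (k*)^α = 9.8173^0.43 ≈ 2.6703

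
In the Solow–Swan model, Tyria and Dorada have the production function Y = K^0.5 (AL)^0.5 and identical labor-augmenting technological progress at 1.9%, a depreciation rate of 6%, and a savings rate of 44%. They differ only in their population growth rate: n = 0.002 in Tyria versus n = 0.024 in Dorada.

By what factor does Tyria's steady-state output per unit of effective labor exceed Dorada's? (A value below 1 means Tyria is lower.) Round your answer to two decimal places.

Steady-state y* = [s/(n + g + δ)]^(α/(1−α)), so the ratio is [ (s_T/(n + g + δ)_T) / (s_D/(n + g + δ)_D) ]^1.
s_T/(n + g + δ)_T = 0.44/0.081 = 5.4321; s_D/(n + g + δ)_D = 0.44/0.103 = 4.2718.
Ratio = (5.4321/4.2718)^1 = 1.2716^1 ≈ 1.2716

y*_T / y*_D ≈ 1.27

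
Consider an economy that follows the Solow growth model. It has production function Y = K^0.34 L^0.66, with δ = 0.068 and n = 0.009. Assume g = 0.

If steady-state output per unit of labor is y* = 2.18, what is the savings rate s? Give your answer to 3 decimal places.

s ≈ 0.350

Steady state requires s·f(k) = (n + δ)·k, i.e. s·k^α = (n + δ)·k.
Since y* = [s/(n + δ)]^(α/(1−α)), we have s/(n + δ) = (y*)^((1−α)/α) = 2.18^1.9412 = 4.5395.
Therefore s = 4.5395 × (n + δ) = 4.5395 × 0.077 = 0.3495.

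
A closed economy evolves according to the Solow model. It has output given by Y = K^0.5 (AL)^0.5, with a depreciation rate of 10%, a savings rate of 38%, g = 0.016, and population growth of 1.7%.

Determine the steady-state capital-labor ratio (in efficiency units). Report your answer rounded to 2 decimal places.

In steady state, investment equals break-even investment: s·k^α = (n + g + δ)·k.
Dividing both sides by k: k^(1−α) = s / (n + g + δ).
k^0.5 = 0.38 / (0.017 + 0.016 + 0.100) = 0.38 / 0.133 = 2.8571
k* = 2.8571^(1/0.5) ≈ 8.1630

k* ≈ 8.16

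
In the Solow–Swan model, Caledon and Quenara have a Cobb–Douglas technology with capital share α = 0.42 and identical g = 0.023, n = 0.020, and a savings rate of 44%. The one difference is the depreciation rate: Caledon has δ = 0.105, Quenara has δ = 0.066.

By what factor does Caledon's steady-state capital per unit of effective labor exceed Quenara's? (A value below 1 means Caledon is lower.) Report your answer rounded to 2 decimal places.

Steady-state k* = [s/(n + g + δ)]^(1/(1−α)), so the ratio is [ (s_C/(n + g + δ)_C) / (s_Q/(n + g + δ)_Q) ]^1.7241.
s_C/(n + g + δ)_C = 0.44/0.148 = 2.9730; s_Q/(n + g + δ)_Q = 0.44/0.109 = 4.0367.
Ratio = (2.9730/4.0367)^1.7241 = 0.7365^1.7241 ≈ 0.5902

k*_C / k*_Q ≈ 0.59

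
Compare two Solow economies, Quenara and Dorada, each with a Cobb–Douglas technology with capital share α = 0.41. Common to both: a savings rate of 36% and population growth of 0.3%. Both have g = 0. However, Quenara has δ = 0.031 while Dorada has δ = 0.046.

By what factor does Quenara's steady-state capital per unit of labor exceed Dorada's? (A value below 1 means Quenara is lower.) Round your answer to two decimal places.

k*_Q / k*_D ≈ 1.86

Steady-state k* = [s/(n + δ)]^(1/(1−α)), so the ratio is [ (s_Q/(n + δ)_Q) / (s_D/(n + δ)_D) ]^1.6949.
s_Q/(n + δ)_Q = 0.36/0.034 = 10.5882; s_D/(n + δ)_D = 0.36/0.049 = 7.3469.
Ratio = (10.5882/7.3469)^1.6949 = 1.4412^1.6949 ≈ 1.8579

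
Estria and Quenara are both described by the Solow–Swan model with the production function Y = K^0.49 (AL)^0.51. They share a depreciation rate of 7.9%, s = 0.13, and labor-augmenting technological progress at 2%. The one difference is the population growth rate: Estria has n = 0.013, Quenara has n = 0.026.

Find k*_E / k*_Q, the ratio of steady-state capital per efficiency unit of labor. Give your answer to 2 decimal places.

Steady-state k* = [s/(n + g + δ)]^(1/(1−α)), so the ratio is [ (s_E/(n + g + δ)_E) / (s_Q/(n + g + δ)_Q) ]^1.9608.
s_E/(n + g + δ)_E = 0.13/0.112 = 1.1607; s_Q/(n + g + δ)_Q = 0.13/0.125 = 1.0400.
Ratio = (1.1607/1.0400)^1.9608 = 1.1161^1.9608 ≈ 1.2403

ratio ≈ 1.24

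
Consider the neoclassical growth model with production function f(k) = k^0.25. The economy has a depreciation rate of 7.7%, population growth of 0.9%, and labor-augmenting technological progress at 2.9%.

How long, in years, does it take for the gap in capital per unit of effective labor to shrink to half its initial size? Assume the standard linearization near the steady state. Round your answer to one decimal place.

Near the steady state the convergence rate is λ = (1 − α)(n + g + δ).
λ = (1 − 0.25) × 0.115 = 0.75 × 0.115 = 0.08625
Half-life = ln 2 / λ = 0.6931 / 0.08625 ≈ 8.04 years

t_½ ≈ 8.0 years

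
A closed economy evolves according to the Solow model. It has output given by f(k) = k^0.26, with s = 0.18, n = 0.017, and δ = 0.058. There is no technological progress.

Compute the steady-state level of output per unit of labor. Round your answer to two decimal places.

Steady state requires s·f(k) = (n + δ)·k, i.e. s·k^α = (n + δ)·k.
Rearranging, k^(1−α) = s / (n + δ).
k^0.74 = 0.18 / (0.017 + 0.058) = 0.18 / 0.075 = 2.4000
k* = 2.4000^(1/0.74) ≈ 3.2644
y* = (k*)^α = 3.2644^0.26 ≈ 1.3602

y* ≈ 1.36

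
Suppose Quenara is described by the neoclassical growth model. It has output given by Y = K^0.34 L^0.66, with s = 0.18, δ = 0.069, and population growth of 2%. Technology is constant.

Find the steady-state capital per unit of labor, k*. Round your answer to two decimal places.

k* = 2.91

At the steady state, Δk = 0, so s·k^α = (n + δ)·k.
Rearranging, k^(1−α) = s / (n + δ).
k^0.66 = 0.18 / (0.020 + 0.069) = 0.18 / 0.089 = 2.0225
k* = 2.0225^(1/0.66) ≈ 2.9072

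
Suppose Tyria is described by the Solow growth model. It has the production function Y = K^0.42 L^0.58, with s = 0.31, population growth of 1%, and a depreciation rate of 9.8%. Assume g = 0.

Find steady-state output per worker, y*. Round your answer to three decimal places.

y* ≈ 2.146

In steady state, investment equals break-even investment: s·k^α = (n + δ)·k.
Dividing both sides by k: k^(1−α) = s / (n + δ).
k^0.58 = 0.31 / (0.010 + 0.098) = 0.31 / 0.108 = 2.8704
k* = 2.8704^(1/0.58) ≈ 6.1596
y* = (k*)^α = 6.1596^0.42 ≈ 2.1459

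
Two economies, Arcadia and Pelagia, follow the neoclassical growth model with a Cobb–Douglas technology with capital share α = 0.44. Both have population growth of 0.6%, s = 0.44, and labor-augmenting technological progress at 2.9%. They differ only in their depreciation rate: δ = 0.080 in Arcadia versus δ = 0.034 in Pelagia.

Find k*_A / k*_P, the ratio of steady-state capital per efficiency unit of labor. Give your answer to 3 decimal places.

k*_A / k*_P ≈ 0.402

Steady-state k* = [s/(n + g + δ)]^(1/(1−α)), so the ratio is [ (s_A/(n + g + δ)_A) / (s_P/(n + g + δ)_P) ]^1.7857.
s_A/(n + g + δ)_A = 0.44/0.115 = 3.8261; s_P/(n + g + δ)_P = 0.44/0.069 = 6.3768.
Ratio = (3.8261/6.3768)^1.7857 = 0.6000^1.7857 ≈ 0.4016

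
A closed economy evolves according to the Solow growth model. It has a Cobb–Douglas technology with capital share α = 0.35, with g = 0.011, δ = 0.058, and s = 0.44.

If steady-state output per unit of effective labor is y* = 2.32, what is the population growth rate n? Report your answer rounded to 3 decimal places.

Steady state requires s·f(k) = (n + g + δ)·k, i.e. s·k^α = (n + g + δ)·k.
Since y* = [s/(n + g + δ)]^(α/(1−α)), we have s/(n + g + δ) = (y*)^((1−α)/α) = 2.32^1.8571 = 4.7725.
Therefore n + g + δ = s / 4.7725 = 0.44 / 4.7725 = 0.0922, so n = 0.0922 − 0.069 = 0.0232.

n ≈ 0.023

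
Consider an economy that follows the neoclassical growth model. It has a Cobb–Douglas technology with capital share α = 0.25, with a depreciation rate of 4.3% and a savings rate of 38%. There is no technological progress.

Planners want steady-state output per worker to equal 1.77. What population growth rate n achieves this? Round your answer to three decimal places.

In steady state, investment equals break-even investment: s·k^α = (n + δ)·k.
Since y* = [s/(n + δ)]^(α/(1−α)), we have s/(n + δ) = (y*)^((1−α)/α) = 1.77^3 = 5.5452.
Therefore n + δ = s / 5.5452 = 0.38 / 5.5452 = 0.0685, so n = 0.0685 − 0.043 = 0.0255.

n ≈ 0.026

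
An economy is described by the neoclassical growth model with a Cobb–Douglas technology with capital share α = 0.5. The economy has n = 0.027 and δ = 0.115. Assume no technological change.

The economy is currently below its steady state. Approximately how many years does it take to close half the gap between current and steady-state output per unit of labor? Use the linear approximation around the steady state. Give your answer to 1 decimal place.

about 9.8 years

Near the steady state the convergence rate is λ = (1 − α)(n + δ).
λ = (1 − 0.5) × 0.142 = 0.5 × 0.142 = 0.0710
Half-life = ln 2 / λ = 0.6931 / 0.0710 ≈ 9.76 years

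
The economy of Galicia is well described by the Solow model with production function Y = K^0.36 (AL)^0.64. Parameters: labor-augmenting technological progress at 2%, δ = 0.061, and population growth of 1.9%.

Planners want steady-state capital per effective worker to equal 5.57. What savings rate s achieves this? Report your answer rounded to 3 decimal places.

In steady state, investment equals break-even investment: s·k^α = (n + g + δ)·k.
So s / (n + g + δ) = (k*)^(1−α) = 5.57^0.64 = 3.0016.
Therefore s = 3.0016 × (n + g + δ) = 3.0016 × 0.100 = 0.3002.

s ≈ 0.300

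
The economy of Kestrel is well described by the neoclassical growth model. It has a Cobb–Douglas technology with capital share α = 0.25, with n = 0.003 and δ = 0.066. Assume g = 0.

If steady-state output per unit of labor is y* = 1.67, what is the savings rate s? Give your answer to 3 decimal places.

At the steady state, Δk = 0, so s·k^α = (n + δ)·k.
Since y* = [s/(n + δ)]^(α/(1−α)), we have s/(n + δ) = (y*)^((1−α)/α) = 1.67^3 = 4.6575.
Therefore s = 4.6575 × (n + δ) = 4.6575 × 0.069 = 0.3214.

s ≈ 0.321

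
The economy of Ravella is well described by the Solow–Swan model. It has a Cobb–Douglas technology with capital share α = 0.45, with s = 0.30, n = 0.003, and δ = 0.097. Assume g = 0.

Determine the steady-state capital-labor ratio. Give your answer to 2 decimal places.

At the steady state, Δk = 0, so s·k^α = (n + δ)·k.
Rearranging, k^(1−α) = s / (n + δ).
k^0.55 = 0.30 / (0.003 + 0.097) = 0.30 / 0.100 = 3.0000
k* = 3.0000^(1/0.55) ≈ 7.3704

k* = 7.37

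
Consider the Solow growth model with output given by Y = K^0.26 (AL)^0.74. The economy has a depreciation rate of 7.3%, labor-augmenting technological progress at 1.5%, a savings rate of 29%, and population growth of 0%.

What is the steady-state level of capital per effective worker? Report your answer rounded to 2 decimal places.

In steady state, investment equals break-even investment: s·k^α = (n + g + δ)·k.
Dividing both sides by k: k^(1−α) = s / (n + g + δ).
k^0.74 = 0.29 / (0.000 + 0.015 + 0.073) = 0.29 / 0.088 = 3.2955
k* = 3.2955^(1/0.74) ≈ 5.0106

k* ≈ 5.01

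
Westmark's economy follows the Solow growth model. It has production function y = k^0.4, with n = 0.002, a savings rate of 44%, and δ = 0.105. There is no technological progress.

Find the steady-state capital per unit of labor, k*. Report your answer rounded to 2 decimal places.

k* ≈ 10.55

Steady state requires s·f(k) = (n + δ)·k, i.e. s·k^α = (n + δ)·k.
Dividing both sides by k: k^(1−α) = s / (n + δ).
k^0.6 = 0.44 / (0.002 + 0.105) = 0.44 / 0.107 = 4.1121
k* = 4.1121^(1/0.6) ≈ 10.5545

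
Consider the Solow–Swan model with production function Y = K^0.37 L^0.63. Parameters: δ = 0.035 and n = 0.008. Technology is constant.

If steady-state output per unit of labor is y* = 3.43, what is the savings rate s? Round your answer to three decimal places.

At the steady state, Δk = 0, so s·k^α = (n + δ)·k.
Since y* = [s/(n + δ)]^(α/(1−α)), we have s/(n + δ) = (y*)^((1−α)/α) = 3.43^1.7027 = 8.1554.
Therefore s = 8.1554 × (n + δ) = 8.1554 × 0.043 = 0.3507.

s ≈ 0.351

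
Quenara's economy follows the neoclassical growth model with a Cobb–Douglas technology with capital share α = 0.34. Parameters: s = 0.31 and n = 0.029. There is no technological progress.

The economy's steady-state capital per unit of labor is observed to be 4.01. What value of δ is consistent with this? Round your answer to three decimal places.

At the steady state, Δk = 0, so s·k^α = (n + δ)·k.
So s / (n + δ) = (k*)^(1−α) = 4.01^0.66 = 2.5008.
Therefore n + δ = s / 2.5008 = 0.31 / 2.5008 = 0.1240, so δ = 0.1240 − 0.029 = 0.0950.

δ ≈ 0.095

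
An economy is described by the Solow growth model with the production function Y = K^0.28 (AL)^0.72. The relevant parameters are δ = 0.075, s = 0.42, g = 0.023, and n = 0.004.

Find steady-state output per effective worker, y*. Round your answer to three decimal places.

Steady state requires s·f(k) = (n + g + δ)·k, i.e. s·k^α = (n + g + δ)·k.
Dividing both sides by k: k^(1−α) = s / (n + g + δ).
k^0.72 = 0.42 / (0.004 + 0.023 + 0.075) = 0.42 / 0.102 = 4.1176
k* = 4.1176^(1/0.72) ≈ 7.1396
y* = (k*)^α = 7.1396^0.28 ≈ 1.7339

y* ≈ 1.734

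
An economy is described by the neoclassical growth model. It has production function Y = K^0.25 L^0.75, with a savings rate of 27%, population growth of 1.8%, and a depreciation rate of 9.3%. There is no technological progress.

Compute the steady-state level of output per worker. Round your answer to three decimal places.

Steady state requires s·f(k) = (n + δ)·k, i.e. s·k^α = (n + δ)·k.
Dividing both sides by k: k^(1−α) = s / (n + δ).
k^0.75 = 0.27 / (0.018 + 0.093) = 0.27 / 0.111 = 2.4324
k* = 2.4324^(1/0.75) ≈ 3.2712
y* = (k*)^α = 3.2712^0.25 ≈ 1.3449

y* ≈ 1.345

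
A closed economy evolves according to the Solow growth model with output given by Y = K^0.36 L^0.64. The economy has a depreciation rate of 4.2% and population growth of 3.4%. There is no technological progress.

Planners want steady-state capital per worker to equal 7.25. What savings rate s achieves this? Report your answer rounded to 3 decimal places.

Steady state requires s·f(k) = (n + δ)·k, i.e. s·k^α = (n + δ)·k.
So s / (n + δ) = (k*)^(1−α) = 7.25^0.64 = 3.5532.
Therefore s = 3.5532 × (n + δ) = 3.5532 × 0.076 = 0.2700.

s ≈ 0.270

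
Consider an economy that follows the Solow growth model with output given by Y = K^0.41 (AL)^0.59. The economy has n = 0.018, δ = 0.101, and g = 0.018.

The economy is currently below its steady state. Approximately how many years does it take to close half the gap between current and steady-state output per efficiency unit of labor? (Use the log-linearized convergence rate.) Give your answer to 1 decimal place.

Near the steady state the convergence rate is λ = (1 − α)(n + g + δ).
λ = (1 − 0.41) × 0.137 = 0.59 × 0.137 = 0.08083
Half-life = ln 2 / λ = 0.6931 / 0.08083 ≈ 8.57 years

t_½ ≈ 8.6 years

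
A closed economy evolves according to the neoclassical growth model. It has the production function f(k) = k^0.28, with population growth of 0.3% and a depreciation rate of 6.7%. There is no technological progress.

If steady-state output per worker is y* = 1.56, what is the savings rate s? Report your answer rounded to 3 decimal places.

At the steady state, Δk = 0, so s·k^α = (n + δ)·k.
Since y* = [s/(n + δ)]^(α/(1−α)), we have s/(n + δ) = (y*)^((1−α)/α) = 1.56^2.5714 = 3.1376.
Therefore s = 3.1376 × (n + δ) = 3.1376 × 0.070 = 0.2196.

s ≈ 0.220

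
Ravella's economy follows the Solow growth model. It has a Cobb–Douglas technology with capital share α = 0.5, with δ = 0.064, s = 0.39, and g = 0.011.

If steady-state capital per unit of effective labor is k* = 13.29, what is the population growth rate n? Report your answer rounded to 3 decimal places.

Steady state requires s·f(k) = (n + g + δ)·k, i.e. s·k^α = (n + g + δ)·k.
So s / (n + g + δ) = (k*)^(1−α) = 13.29^0.5 = 3.6455.
Therefore n + g + δ = s / 3.6455 = 0.39 / 3.6455 = 0.1070, so n = 0.1070 − 0.075 = 0.0320.

n ≈ 0.032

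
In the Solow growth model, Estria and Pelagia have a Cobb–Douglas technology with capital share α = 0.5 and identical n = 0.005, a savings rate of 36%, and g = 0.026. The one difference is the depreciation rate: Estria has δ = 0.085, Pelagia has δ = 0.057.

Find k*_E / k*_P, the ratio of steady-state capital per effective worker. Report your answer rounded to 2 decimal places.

ratio ≈ 0.58

Steady-state k* = [s/(n + g + δ)]^(1/(1−α)), so the ratio is [ (s_E/(n + g + δ)_E) / (s_P/(n + g + δ)_P) ]^2.
s_E/(n + g + δ)_E = 0.36/0.116 = 3.1034; s_P/(n + g + δ)_P = 0.36/0.088 = 4.0909.
Ratio = (3.1034/4.0909)^2 = 0.7586^2 ≈ 0.5755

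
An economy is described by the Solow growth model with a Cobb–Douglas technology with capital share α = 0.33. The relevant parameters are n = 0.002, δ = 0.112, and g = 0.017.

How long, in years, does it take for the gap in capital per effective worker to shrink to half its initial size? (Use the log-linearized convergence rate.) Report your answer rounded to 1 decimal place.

about 7.9 years

Near the steady state the convergence rate is λ = (1 − α)(n + g + δ).
λ = (1 − 0.33) × 0.131 = 0.67 × 0.131 = 0.08777
Half-life = ln 2 / λ = 0.6931 / 0.08777 ≈ 7.90 years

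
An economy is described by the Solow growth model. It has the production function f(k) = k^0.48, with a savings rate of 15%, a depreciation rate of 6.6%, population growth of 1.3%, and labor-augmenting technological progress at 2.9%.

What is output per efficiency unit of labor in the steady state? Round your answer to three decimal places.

y* ≈ 1.354

At the steady state, Δk = 0, so s·k^α = (n + g + δ)·k.
Dividing both sides by k: k^(1−α) = s / (n + g + δ).
k^0.52 = 0.15 / (0.013 + 0.029 + 0.066) = 0.15 / 0.108 = 1.3889
k* = 1.3889^(1/0.52) ≈ 1.8809
y* = (k*)^α = 1.8809^0.48 ≈ 1.3542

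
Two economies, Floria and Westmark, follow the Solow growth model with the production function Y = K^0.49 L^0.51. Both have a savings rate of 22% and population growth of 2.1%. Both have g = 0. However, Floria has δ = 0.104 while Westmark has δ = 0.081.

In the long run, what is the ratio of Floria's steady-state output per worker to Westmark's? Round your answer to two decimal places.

ratio ≈ 0.82

Steady-state y* = [s/(n + δ)]^(α/(1−α)), so the ratio is [ (s_F/(n + δ)_F) / (s_W/(n + δ)_W) ]^0.9608.
s_F/(n + δ)_F = 0.22/0.125 = 1.7600; s_W/(n + δ)_W = 0.22/0.102 = 2.1569.
Ratio = (1.7600/2.1569)^0.9608 = 0.8160^0.9608 ≈ 0.8225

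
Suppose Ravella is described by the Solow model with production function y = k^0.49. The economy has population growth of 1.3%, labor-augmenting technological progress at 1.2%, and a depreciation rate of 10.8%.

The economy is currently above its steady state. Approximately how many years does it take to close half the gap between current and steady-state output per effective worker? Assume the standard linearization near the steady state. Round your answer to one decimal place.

about 10.2 years

Near the steady state the convergence rate is λ = (1 − α)(n + g + δ).
λ = (1 − 0.49) × 0.133 = 0.51 × 0.133 = 0.06783
Half-life = ln 2 / λ = 0.6931 / 0.06783 ≈ 10.22 years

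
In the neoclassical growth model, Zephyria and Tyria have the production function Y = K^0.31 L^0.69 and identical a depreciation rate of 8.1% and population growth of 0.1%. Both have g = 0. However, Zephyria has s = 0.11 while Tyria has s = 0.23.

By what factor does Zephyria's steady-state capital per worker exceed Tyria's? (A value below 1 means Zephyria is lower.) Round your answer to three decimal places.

k*_Z / k*_T ≈ 0.343

Steady-state k* = [s/(n + δ)]^(1/(1−α)), so the ratio is [ (s_Z/(n + δ)_Z) / (s_T/(n + δ)_T) ]^1.4493.
s_Z/(n + δ)_Z = 0.11/0.082 = 1.3415; s_T/(n + δ)_T = 0.23/0.082 = 2.8049.
Ratio = (1.3415/2.8049)^1.4493 = 0.4783^1.4493 ≈ 0.3434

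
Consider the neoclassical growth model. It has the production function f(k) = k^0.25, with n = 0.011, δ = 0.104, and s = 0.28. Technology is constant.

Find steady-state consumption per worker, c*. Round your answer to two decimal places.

At the steady state, Δk = 0, so s·k^α = (n + δ)·k.
Dividing both sides by k: k^(1−α) = s / (n + δ).
k^0.75 = 0.28 / (0.011 + 0.104) = 0.28 / 0.115 = 2.4348
k* = 2.4348^(1/0.75) ≈ 3.2756
y* = (k*)^α = 3.2756^0.25 ≈ 1.3453
c* = (1 − s)·y* = (1 − 0.28) × 1.3453 ≈ 0.9686

c* ≈ 0.97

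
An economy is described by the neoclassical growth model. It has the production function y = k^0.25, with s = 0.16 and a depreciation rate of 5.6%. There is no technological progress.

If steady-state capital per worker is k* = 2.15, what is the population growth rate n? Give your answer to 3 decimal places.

n ≈ 0.034

In steady state, investment equals break-even investment: s·k^α = (n + δ)·k.
So s / (n + δ) = (k*)^(1−α) = 2.15^0.75 = 1.7755.
Therefore n + δ = s / 1.7755 = 0.16 / 1.7755 = 0.0901, so n = 0.0901 − 0.056 = 0.0341.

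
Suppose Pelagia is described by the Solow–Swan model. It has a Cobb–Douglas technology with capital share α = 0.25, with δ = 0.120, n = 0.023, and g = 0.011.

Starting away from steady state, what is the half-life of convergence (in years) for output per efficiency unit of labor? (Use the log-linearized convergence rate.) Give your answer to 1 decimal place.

Near the steady state the convergence rate is λ = (1 − α)(n + g + δ).
λ = (1 − 0.25) × 0.154 = 0.75 × 0.154 = 0.1155
Half-life = ln 2 / λ = 0.6931 / 0.1155 ≈ 6.00 years

half-life ≈ 6.0 years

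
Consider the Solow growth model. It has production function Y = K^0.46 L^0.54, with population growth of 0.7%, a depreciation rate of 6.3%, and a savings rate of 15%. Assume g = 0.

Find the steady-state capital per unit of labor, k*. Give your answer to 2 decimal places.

Steady state requires s·f(k) = (n + δ)·k, i.e. s·k^α = (n + δ)·k.
Dividing both sides by k: k^(1−α) = s / (n + δ).
k^0.54 = 0.15 / (0.007 + 0.063) = 0.15 / 0.070 = 2.1429
k* = 2.1429^(1/0.54) ≈ 4.1017

k* ≈ 4.10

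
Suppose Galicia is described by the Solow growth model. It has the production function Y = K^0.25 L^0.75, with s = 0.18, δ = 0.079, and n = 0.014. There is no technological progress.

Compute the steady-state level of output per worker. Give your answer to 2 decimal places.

At the steady state, Δk = 0, so s·k^α = (n + δ)·k.
Rearranging, k^(1−α) = s / (n + δ).
k^0.75 = 0.18 / (0.014 + 0.079) = 0.18 / 0.093 = 1.9355
k* = 1.9355^(1/0.75) ≈ 2.4121
y* = (k*)^α = 2.4121^0.25 ≈ 1.2462

y* ≈ 1.25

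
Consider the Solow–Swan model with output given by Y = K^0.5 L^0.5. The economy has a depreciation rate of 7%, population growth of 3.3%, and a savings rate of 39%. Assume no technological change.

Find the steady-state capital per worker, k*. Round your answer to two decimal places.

k* ≈ 14.34

Steady state requires s·f(k) = (n + δ)·k, i.e. s·k^α = (n + δ)·k.
Rearranging, k^(1−α) = s / (n + δ).
k^0.5 = 0.39 / (0.033 + 0.070) = 0.39 / 0.103 = 3.7864
k* = 3.7864^(1/0.5) ≈ 14.3368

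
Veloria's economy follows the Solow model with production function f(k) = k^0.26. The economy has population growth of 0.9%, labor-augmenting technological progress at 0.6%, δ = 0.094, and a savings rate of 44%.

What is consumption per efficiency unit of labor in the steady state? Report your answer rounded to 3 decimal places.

c* = 0.914

Steady state requires s·f(k) = (n + g + δ)·k, i.e. s·k^α = (n + g + δ)·k.
Rearranging, k^(1−α) = s / (n + g + δ).
k^0.74 = 0.44 / (0.009 + 0.006 + 0.094) = 0.44 / 0.109 = 4.0367
k* = 4.0367^(1/0.74) ≈ 6.5911
y* = (k*)^α = 6.5911^0.26 ≈ 1.6328
c* = (1 − s)·y* = (1 − 0.44) × 1.6328 ≈ 0.9144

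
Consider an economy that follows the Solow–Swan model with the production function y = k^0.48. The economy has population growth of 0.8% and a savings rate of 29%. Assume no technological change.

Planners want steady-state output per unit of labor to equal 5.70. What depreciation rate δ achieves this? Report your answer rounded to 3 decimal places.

At the steady state, Δk = 0, so s·k^α = (n + δ)·k.
Since y* = [s/(n + δ)]^(α/(1−α)), we have s/(n + δ) = (y*)^((1−α)/α) = 5.70^1.0833 = 6.5893.
Therefore n + δ = s / 6.5893 = 0.29 / 6.5893 = 0.0440, so δ = 0.0440 − 0.008 = 0.0360.

δ ≈ 0.036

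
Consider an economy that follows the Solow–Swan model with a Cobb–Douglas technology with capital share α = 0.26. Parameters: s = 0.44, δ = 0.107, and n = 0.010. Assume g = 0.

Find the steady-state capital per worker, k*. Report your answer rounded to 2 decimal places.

k* = 5.99

Steady state requires s·f(k) = (n + δ)·k, i.e. s·k^α = (n + δ)·k.
Dividing both sides by k: k^(1−α) = s / (n + δ).
k^0.74 = 0.44 / (0.010 + 0.107) = 0.44 / 0.117 = 3.7607
k* = 3.7607^(1/0.74) ≈ 5.9895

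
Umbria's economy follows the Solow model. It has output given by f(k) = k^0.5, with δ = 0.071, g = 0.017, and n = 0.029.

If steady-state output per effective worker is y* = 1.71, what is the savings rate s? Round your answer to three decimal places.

Steady state requires s·f(k) = (n + g + δ)·k, i.e. s·k^α = (n + g + δ)·k.
Since y* = [s/(n + g + δ)]^(α/(1−α)), we have s/(n + g + δ) = (y*)^((1−α)/α) = 1.71^1 = 1.7100.
Therefore s = 1.7100 × (n + g + δ) = 1.7100 × 0.117 = 0.2001.

s ≈ 0.200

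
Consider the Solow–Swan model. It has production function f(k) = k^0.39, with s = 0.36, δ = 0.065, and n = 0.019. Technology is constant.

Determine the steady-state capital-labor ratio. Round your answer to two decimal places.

In steady state, investment equals break-even investment: s·k^α = (n + δ)·k.
Dividing both sides by k: k^(1−α) = s / (n + δ).
k^0.61 = 0.36 / (0.019 + 0.065) = 0.36 / 0.084 = 4.2857
k* = 4.2857^(1/0.61) ≈ 10.8668

k* ≈ 10.87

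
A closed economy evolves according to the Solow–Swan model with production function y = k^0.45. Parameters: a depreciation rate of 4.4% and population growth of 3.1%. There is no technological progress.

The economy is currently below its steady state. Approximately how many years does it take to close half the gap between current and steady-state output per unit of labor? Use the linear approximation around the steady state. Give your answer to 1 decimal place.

about 16.8 years

Near the steady state the convergence rate is λ = (1 − α)(n + δ).
λ = (1 − 0.45) × 0.075 = 0.55 × 0.075 = 0.04125
Half-life = ln 2 / λ = 0.6931 / 0.04125 ≈ 16.80 years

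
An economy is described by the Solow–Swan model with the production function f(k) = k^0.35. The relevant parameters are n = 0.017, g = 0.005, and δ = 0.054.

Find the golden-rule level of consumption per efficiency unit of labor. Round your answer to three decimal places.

c_gold ≈ 1.479

At the golden rule, f'(k) = n + g + δ, so α·k^(α−1) = n + g + δ and k_gold = (α/(n + g + δ))^(1/(1−α)).
k_gold = (0.35/0.076)^(1/0.65) = 4.6053^1.5385 ≈ 10.4815
c_gold = f(k_gold) − (n + g + δ)·k_gold = 2.2759 − 0.076×10.4815 ≈ 1.4793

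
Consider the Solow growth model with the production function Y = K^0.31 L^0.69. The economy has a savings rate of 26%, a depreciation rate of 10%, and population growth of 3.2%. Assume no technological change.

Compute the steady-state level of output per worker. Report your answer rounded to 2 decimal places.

y* ≈ 1.36

In steady state, investment equals break-even investment: s·k^α = (n + δ)·k.
Dividing both sides by k: k^(1−α) = s / (n + δ).
k^0.69 = 0.26 / (0.032 + 0.100) = 0.26 / 0.132 = 1.9697
k* = 1.9697^(1/0.69) ≈ 2.6710
y* = (k*)^α = 2.6710^0.31 ≈ 1.3560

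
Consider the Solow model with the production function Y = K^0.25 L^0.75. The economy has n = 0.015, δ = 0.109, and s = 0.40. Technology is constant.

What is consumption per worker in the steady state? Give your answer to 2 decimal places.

c* = 0.89

At the steady state, Δk = 0, so s·k^α = (n + δ)·k.
Rearranging, k^(1−α) = s / (n + δ).
k^0.75 = 0.40 / (0.015 + 0.109) = 0.40 / 0.124 = 3.2258
k* = 3.2258^(1/0.75) ≈ 4.7663
y* = (k*)^α = 4.7663^0.25 ≈ 1.4776
c* = (1 − s)·y* = (1 − 0.40) × 1.4776 ≈ 0.8866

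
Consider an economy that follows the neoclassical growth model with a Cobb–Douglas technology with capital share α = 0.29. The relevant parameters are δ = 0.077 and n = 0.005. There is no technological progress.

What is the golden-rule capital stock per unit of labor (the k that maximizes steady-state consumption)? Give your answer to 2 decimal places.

The golden rule sets f'(k) = n + δ, i.e. α·k^(α−1) = n + δ.
So k^(1−α) = α / (n + δ) = 0.29 / 0.082 = 3.5366.
k_gold = 3.5366^(1/0.71) ≈ 5.9246

k_gold ≈ 5.92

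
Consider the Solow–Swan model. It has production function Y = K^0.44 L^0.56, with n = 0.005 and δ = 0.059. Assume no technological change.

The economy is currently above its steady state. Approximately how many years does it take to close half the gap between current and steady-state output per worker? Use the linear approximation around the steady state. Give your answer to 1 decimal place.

Near the steady state the convergence rate is λ = (1 − α)(n + δ).
λ = (1 − 0.44) × 0.064 = 0.56 × 0.064 = 0.03584
Half-life = ln 2 / λ = 0.6931 / 0.03584 ≈ 19.34 years

about 19.3 years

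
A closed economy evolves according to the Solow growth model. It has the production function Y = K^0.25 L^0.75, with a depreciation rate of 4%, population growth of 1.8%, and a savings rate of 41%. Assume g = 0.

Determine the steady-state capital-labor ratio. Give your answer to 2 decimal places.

Steady state requires s·f(k) = (n + δ)·k, i.e. s·k^α = (n + δ)·k.
Rearranging, k^(1−α) = s / (n + δ).
k^0.75 = 0.41 / (0.018 + 0.040) = 0.41 / 0.058 = 7.0690
k* = 7.0690^(1/0.75) ≈ 13.5668

k* ≈ 13.57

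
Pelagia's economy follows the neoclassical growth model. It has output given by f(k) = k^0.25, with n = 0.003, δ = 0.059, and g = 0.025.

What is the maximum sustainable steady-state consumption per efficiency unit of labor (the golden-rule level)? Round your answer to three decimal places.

At the golden rule, f'(k) = n + g + δ, so α·k^(α−1) = n + g + δ and k_gold = (α/(n + g + δ))^(1/(1−α)).
k_gold = (0.25/0.087)^(1/0.75) = 2.8736^1.3333 ≈ 4.0853
c_gold = f(k_gold) − (n + g + δ)·k_gold = 1.4217 − 0.087×4.0853 ≈ 1.0663

c_gold ≈ 1.066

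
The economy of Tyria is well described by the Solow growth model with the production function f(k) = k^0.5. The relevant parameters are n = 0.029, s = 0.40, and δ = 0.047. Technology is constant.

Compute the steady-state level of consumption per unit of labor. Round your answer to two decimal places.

c* ≈ 3.16

In steady state, investment equals break-even investment: s·k^α = (n + δ)·k.
Dividing both sides by k: k^(1−α) = s / (n + δ).
k^0.5 = 0.40 / (0.029 + 0.047) = 0.40 / 0.076 = 5.2632
k* = 5.2632^(1/0.5) ≈ 27.7013
y* = (k*)^α = 27.7013^0.5 ≈ 5.2632
c* = (1 − s)·y* = (1 − 0.40) × 5.2632 ≈ 3.1579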